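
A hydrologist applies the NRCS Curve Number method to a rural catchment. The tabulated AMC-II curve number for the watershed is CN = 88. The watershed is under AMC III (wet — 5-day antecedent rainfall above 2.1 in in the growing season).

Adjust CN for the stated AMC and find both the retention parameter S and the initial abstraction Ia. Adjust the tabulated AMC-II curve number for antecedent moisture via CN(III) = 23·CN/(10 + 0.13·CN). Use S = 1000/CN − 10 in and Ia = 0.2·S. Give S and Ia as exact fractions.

CN(III) from CN(II)=88: (23·88)/(10 + 0.13·88) = 6325/67 ≈ 94.403
S = 1000/(6325/67) − 10 = 150/253 in ≈ 0.593 in
Ia = 0.2S: 0.2·0.593 = 0.119 in (exactly 30/253)

S = 150/253 in ≈ 0.593 in; Ia = 30/253 in ≈ 0.119 in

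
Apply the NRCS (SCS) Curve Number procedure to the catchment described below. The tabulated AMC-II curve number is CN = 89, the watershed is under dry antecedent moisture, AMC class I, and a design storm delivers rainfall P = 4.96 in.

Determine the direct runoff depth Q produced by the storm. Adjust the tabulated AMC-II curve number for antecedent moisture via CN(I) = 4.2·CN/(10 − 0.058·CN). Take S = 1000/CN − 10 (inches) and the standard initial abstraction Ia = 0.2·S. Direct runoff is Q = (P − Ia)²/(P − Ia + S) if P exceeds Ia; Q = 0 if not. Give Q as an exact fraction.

Q = 10430128384/3992137275 in ≈ 2.613 in

Adjust CN=89 to AMC I: 4.2·89/(10 − 0.058·89) → (1869/5) ÷ (2419/500) = 186900/2419 ≈ 77.263
Retention S: 1000/CN − 10 with CN=77.263 → S = 5500/1869 ≈ 2.943 in
Ia = 0.2S: 0.2·2.943 = 0.589 in (exactly 1100/1869)
P − Ia = 4.960 − 0.589 = 204256/46725 ≈ 4.371 in (> 0, runoff occurs)
Q: (204256/46725)² ÷ (341756/46725) = 10430128384/3992137275 in (≈ 2.613 in)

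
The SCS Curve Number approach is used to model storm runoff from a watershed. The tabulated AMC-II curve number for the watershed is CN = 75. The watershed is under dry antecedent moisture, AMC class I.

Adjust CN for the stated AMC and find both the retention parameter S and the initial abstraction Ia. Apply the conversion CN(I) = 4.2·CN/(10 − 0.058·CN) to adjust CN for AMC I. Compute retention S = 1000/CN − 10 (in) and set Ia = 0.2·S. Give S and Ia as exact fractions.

S = 500/63 in ≈ 7.937 in; Ia = 100/63 in ≈ 1.587 in

Dry (AMC I): CN(I) = 4.2·75/(10 − 0.058·75) = 315/(113/20) = 6300/113 ≈ 55.752
S = 1000/(6300/113) − 10 = 500/63 in ≈ 7.937 in
Ia = 0.2·(500/63) = 100/63 in ≈ 1.587 in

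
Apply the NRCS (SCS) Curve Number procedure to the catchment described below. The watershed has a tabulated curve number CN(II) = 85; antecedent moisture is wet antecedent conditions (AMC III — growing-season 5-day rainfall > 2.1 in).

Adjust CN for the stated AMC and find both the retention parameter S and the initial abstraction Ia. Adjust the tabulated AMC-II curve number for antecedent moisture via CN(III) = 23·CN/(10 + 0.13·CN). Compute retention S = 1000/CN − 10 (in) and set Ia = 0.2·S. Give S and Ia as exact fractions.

CN(III) from CN(II)=85: (23·85)/(10 + 0.13·85) = 39100/421 ≈ 92.874
Retention S: 1000/CN − 10 with CN=92.874 → S = 300/391 ≈ 0.767 in
Initial abstraction Ia = S/5 = (300/391)/5 = 60/391 ≈ 0.153 in

S = 300/391 in ≈ 0.767 in; Ia = 60/391 in ≈ 0.153 in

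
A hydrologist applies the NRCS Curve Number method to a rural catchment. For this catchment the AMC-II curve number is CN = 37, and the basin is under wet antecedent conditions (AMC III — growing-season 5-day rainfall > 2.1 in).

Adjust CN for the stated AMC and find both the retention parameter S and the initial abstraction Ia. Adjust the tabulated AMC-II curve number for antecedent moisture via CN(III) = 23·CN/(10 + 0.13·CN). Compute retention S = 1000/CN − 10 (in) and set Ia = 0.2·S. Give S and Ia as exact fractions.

S = 6300/851 in ≈ 7.403 in; Ia = 1260/851 in ≈ 1.481 in

Wet (AMC III): CN(III) = 23·37/(10 + 0.13·37) = 851/(1481/100) = 85100/1481 ≈ 57.461
S = 1000/(85100/1481) − 10 = 6300/851 in ≈ 7.403 in
Ia = 0.2·(6300/851) = 1260/851 in ≈ 1.481 in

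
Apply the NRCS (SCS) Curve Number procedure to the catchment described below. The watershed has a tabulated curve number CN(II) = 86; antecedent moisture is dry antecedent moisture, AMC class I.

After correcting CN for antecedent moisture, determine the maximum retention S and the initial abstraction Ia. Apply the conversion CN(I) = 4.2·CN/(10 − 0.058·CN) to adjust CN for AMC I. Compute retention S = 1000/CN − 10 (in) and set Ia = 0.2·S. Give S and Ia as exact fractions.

S = 500/129 in ≈ 3.876 in; Ia = 100/129 in ≈ 0.775 in

Adjust CN=86 to AMC I: 4.2·86/(10 − 0.058·86) → (1806/5) ÷ (1253/250) = 12900/179 ≈ 72.067
Retention S: 1000/CN − 10 with CN=72.067 → S = 500/129 ≈ 3.876 in
Ia = 0.2·(500/129) = 100/129 in ≈ 0.775 in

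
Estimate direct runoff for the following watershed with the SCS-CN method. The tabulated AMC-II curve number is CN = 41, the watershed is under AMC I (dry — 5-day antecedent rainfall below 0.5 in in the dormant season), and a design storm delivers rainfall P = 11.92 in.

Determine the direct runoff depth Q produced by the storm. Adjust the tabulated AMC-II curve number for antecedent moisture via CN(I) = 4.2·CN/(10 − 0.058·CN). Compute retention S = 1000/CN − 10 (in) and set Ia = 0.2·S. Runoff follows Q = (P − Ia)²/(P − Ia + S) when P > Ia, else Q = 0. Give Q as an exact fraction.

Q = 5949005042/9111295725 in ≈ 0.653 in

CN(I) from CN(II)=41: (4.2·41)/(10 − 0.058·41) = 86100/3811 ≈ 22.592
Retention S: 1000/CN − 10 with CN=22.592 → S = 29500/861 ≈ 34.262 in
Ia = 0.2·(29500/861) = 5900/861 in ≈ 6.852 in
Since P=11.920 > Ia=6.852: effective rainfall P−Ia = 109078/21525 in
Q = (109078/21525)²/((109078/21525) + 29500/861) = (11898010084/463325625)/(846578/21525) = 5949005042/9111295725 in ≈ 0.653 in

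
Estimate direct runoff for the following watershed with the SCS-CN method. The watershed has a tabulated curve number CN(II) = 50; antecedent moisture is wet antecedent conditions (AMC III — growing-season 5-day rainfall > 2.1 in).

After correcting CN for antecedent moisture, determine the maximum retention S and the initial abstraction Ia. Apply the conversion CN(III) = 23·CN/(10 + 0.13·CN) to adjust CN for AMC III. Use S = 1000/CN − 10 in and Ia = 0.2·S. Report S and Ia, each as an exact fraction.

Adjust CN=50 to AMC III: 23·50/(10 + 0.13·50) → 1150 ÷ (33/2) = 2300/33 ≈ 69.697
Max retention: S = 1000/(2300/33) − 10 = 100/23 in (≈ 4.348 in)
Initial abstraction Ia = S/5 = (100/23)/5 = 20/23 ≈ 0.870 in

S = 100/23 in ≈ 4.348 in; Ia = 20/23 in ≈ 0.870 in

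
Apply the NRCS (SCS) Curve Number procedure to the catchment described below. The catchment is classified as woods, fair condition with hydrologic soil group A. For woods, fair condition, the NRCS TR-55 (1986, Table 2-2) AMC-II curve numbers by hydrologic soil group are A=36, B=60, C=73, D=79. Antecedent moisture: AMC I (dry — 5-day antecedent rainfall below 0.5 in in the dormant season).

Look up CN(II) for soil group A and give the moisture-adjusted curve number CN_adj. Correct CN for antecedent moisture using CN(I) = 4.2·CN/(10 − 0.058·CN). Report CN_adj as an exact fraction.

NRCS table: woods, fair condition, soil group A → CN(II) = 36
CN(I) from CN(II)=36: (4.2·36)/(10 − 0.058·36) = 18900/989 ≈ 19.110

CN_adj = 18900/989 ≈ 19.110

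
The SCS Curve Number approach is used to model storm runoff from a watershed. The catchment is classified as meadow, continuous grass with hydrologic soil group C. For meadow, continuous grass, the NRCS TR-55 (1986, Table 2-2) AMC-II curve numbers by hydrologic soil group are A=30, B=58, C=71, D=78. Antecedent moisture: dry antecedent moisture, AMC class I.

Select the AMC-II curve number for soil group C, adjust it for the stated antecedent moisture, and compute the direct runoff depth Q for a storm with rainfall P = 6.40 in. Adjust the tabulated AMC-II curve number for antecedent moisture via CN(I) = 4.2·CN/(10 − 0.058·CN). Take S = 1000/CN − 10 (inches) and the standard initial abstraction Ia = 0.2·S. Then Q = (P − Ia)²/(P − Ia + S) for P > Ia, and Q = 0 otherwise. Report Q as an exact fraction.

NRCS table: meadow, continuous grass, soil group C → CN(II) = 71
CN(I) from CN(II)=71: (4.2·71)/(10 − 0.058·71) = 149100/2941 ≈ 50.697
S = 1000/(149100/2941) − 10 = 14500/1491 in ≈ 9.725 in
Ia = 0.2S: 0.2·9.725 = 1.945 in (exactly 2900/1491)
P − Ia = 6.400 − 1.945 = 33212/7455 ≈ 4.455 in (> 0, runoff occurs)
Q: (33212/7455)² ÷ (105712/7455) = 68939809/49255185 in (≈ 1.400 in)

Q = 68939809/49255185 in ≈ 1.400 in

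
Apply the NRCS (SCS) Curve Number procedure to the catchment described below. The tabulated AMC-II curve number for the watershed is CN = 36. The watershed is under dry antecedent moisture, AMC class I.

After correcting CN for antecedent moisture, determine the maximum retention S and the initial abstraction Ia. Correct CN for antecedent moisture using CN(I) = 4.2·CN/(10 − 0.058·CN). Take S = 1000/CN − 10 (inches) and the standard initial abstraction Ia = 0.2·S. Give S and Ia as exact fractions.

Adjust CN=36 to AMC I: 4.2·36/(10 − 0.058·36) → (756/5) ÷ (989/125) = 18900/989 ≈ 19.110
Retention S: 1000/CN − 10 with CN=19.110 → S = 8000/189 ≈ 42.328 in
Ia = 0.2S: 0.2·42.328 = 8.466 in (exactly 1600/189)

S = 8000/189 in ≈ 42.328 in; Ia = 1600/189 in ≈ 8.466 in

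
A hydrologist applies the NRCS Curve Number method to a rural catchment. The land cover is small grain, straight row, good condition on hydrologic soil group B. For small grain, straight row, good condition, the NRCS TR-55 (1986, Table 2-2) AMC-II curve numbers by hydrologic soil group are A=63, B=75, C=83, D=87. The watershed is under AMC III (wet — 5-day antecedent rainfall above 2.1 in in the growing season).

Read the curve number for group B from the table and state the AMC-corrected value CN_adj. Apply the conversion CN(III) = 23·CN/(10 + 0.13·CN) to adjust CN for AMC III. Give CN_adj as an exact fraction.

CN_adj = 6900/79 ≈ 87.342

NRCS table: small grain, straight row, good condition, soil group B → CN(II) = 75
Wet (AMC III): CN(III) = 23·75/(10 + 0.13·75) = 1725/(79/4) = 6900/79 ≈ 87.342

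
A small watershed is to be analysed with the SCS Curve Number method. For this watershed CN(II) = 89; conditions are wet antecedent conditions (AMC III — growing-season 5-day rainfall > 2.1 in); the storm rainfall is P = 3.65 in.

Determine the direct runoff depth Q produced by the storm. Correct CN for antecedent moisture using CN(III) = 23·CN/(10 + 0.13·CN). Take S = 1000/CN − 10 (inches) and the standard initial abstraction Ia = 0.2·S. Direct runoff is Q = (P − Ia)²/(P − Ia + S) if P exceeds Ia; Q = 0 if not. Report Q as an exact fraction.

Q = 21033990961/6838249140 in ≈ 3.076 in

Adjust CN=89 to AMC III: 23·89/(10 + 0.13·89) → 2047 ÷ (2157/100) = 204700/2157 ≈ 94.900
Retention S: 1000/CN − 10 with CN=94.900 → S = 1100/2047 ≈ 0.537 in
Ia = 0.2S: 0.2·0.537 = 0.107 in (exactly 220/2047)
Since P=3.650 > Ia=0.107: effective rainfall P−Ia = 145031/40940 in
Runoff Q = (P−Ia)²/(P−Ia+S) = (3.543)²/(3.543+0.537) = 21033990961/6838249140 ≈ 3.076 in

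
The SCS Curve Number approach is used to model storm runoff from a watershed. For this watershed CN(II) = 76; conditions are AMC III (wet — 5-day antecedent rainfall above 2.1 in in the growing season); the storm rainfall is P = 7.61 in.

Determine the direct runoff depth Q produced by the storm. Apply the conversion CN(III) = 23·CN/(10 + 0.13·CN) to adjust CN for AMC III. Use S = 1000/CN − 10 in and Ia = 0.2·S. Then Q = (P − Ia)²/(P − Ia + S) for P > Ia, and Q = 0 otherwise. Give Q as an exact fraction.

Q = 102756790249/16630340900 in ≈ 6.179 in

Wet (AMC III): CN(III) = 23·76/(10 + 0.13·76) = 1748/(497/25) = 43700/497 ≈ 87.928
S = 1000/(43700/497) − 10 = 600/437 in ≈ 1.373 in
Ia = 0.2S: 0.2·1.373 = 0.275 in (exactly 120/437)
Excess rainfall: 7.610 − 0.275 = 7.335 in; P > Ia so Q > 0
Q = (320557/43700)²/((320557/43700) + 600/437) = (102756790249/1909690000)/(380557/43700) = 102756790249/16630340900 in ≈ 6.179 in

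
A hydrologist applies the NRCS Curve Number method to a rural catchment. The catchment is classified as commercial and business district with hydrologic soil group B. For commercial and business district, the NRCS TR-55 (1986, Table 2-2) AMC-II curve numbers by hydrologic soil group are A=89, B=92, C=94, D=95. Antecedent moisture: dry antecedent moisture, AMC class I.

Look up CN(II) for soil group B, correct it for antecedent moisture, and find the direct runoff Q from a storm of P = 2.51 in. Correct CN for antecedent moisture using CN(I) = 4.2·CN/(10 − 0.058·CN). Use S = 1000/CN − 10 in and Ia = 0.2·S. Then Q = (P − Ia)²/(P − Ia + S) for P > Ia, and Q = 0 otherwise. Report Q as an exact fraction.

NRCS table: commercial and business district, soil group B → CN(II) = 92
Dry (AMC I): CN(I) = 4.2·92/(10 − 0.058·92) = (1932/5)/(583/125) = 48300/583 ≈ 82.847
Retention S: 1000/CN − 10 with CN=82.847 → S = 1000/483 ≈ 2.070 in
Initial abstraction Ia = S/5 = (1000/483)/5 = 200/483 ≈ 0.414 in
Since P=2.510 > Ia=0.414: effective rainfall P−Ia = 101233/48300 in
Runoff Q = (P−Ia)²/(P−Ia+S) = (2.096)²/(2.096+2.070) = 10248120289/9719553900 ≈ 1.054 in

Q = 10248120289/9719553900 in ≈ 1.054 in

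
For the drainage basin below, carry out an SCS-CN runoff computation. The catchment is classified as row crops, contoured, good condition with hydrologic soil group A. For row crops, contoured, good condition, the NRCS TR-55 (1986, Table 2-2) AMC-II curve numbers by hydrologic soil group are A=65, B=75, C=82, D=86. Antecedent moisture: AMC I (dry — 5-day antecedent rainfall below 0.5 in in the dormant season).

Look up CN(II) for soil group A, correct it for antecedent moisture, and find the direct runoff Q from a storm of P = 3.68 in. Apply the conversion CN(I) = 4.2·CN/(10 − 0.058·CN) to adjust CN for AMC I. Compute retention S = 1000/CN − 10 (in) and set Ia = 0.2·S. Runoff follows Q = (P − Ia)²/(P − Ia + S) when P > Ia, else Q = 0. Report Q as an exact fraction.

NRCS table: row crops, contoured, good condition, soil group A → CN(II) = 65
Adjust CN=65 to AMC I: 4.2·65/(10 − 0.058·65) → 273 ÷ (623/100) = 3900/89 ≈ 43.820
S = 1000/(3900/89) − 10 = 500/39 in ≈ 12.821 in
Initial abstraction Ia = S/5 = (500/39)/5 = 100/39 ≈ 2.564 in
Excess rainfall: 3.680 − 2.564 = 1.116 in; P > Ia so Q > 0
Q = (1088/975)²/((1088/975) + 500/39) = (1183744/950625)/(13588/975) = 295936/3312075 in ≈ 0.089 in

Q = 295936/3312075 in ≈ 0.089 in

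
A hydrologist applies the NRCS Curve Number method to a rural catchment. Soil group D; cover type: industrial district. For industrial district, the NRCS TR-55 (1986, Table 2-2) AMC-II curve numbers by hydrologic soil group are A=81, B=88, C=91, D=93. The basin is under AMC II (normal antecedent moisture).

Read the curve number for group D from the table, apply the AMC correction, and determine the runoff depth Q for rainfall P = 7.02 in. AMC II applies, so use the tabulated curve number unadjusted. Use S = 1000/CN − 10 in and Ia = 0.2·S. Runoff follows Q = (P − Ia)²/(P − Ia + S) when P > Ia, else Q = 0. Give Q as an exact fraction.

NRCS table: industrial district, soil group D → CN(II) = 93
CN(II) = 93; AMC II needs no correction.
Retention S: 1000/CN − 10 with CN=93.000 → S = 70/93 ≈ 0.753 in
Ia = 0.2S: 0.2·0.753 = 0.151 in (exactly 14/93)
Since P=7.020 > Ia=0.151: effective rainfall P−Ia = 31943/4650 in
Runoff Q = (P−Ia)²/(P−Ia+S) = (6.869)²/(6.869+0.753) = 1020355249/164809950 ≈ 6.191 in

Q = 1020355249/164809950 in ≈ 6.191 in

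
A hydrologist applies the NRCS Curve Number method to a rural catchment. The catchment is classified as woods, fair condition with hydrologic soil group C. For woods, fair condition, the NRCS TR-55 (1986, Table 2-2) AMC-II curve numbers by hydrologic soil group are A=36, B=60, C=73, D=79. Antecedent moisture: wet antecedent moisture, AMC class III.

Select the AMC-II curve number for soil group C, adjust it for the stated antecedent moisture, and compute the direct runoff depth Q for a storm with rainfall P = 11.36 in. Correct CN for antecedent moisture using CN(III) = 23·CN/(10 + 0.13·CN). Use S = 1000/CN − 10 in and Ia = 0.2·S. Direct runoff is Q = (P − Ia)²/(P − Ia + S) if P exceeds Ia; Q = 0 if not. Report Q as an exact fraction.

NRCS table: woods, fair condition, soil group C → CN(II) = 73
Wet (AMC III): CN(III) = 23·73/(10 + 0.13·73) = 1679/(1949/100) = 167900/1949 ≈ 86.147
Max retention: S = 1000/(167900/1949) − 10 = 2700/1679 in (≈ 1.608 in)
Ia = 0.2·(2700/1679) = 540/1679 in ≈ 0.322 in
Excess rainfall: 11.360 − 0.322 = 11.038 in; P > Ia so Q > 0
Runoff Q = (P−Ia)²/(P−Ia+S) = (11.038)²/(11.038+1.608) = 53670062224/5570460275 ≈ 9.635 in

Q = 53670062224/5570460275 in ≈ 9.635 in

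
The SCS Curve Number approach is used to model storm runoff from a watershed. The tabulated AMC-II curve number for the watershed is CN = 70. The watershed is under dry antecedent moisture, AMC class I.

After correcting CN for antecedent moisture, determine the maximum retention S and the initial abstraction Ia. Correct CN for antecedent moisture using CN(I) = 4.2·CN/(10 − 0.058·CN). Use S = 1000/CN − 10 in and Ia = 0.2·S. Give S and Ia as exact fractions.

Adjust CN=70 to AMC I: 4.2·70/(10 − 0.058·70) → 294 ÷ (297/50) = 4900/99 ≈ 49.495
Retention S: 1000/CN − 10 with CN=49.495 → S = 500/49 ≈ 10.204 in
Ia = 0.2·(500/49) = 100/49 in ≈ 2.041 in

S = 500/49 in ≈ 10.204 in; Ia = 100/49 in ≈ 2.041 in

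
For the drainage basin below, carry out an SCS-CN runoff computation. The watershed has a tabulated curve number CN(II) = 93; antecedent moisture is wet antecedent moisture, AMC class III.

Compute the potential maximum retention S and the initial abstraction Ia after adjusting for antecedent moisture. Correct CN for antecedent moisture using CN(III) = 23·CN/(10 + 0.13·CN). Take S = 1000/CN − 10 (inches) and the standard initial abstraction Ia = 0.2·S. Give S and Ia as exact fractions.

S = 700/2139 in ≈ 0.327 in; Ia = 140/2139 in ≈ 0.065 in

CN(III) from CN(II)=93: (23·93)/(10 + 0.13·93) = 213900/2209 ≈ 96.831
S = 1000/(213900/2209) − 10 = 700/2139 in ≈ 0.327 in
Ia = 0.2S: 0.2·0.327 = 0.065 in (exactly 140/2139)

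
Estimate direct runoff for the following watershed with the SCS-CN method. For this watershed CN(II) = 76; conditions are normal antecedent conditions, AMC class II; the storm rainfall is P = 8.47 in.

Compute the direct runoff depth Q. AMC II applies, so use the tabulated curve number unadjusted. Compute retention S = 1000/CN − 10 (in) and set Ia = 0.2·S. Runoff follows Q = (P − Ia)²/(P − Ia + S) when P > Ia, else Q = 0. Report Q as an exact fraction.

CN(II) = 76; AMC II needs no correction.
Retention S: 1000/CN − 10 with CN=76.000 → S = 60/19 ≈ 3.158 in
Ia = 0.2·(60/19) = 12/19 in ≈ 0.632 in
P − Ia = 8.470 − 0.632 = 14893/1900 ≈ 7.838 in (> 0, runoff occurs)
Runoff Q = (P−Ia)²/(P−Ia+S) = (7.838)²/(7.838+3.158) = 221801449/39696700 ≈ 5.587 in

Q = 221801449/39696700 in ≈ 5.587 in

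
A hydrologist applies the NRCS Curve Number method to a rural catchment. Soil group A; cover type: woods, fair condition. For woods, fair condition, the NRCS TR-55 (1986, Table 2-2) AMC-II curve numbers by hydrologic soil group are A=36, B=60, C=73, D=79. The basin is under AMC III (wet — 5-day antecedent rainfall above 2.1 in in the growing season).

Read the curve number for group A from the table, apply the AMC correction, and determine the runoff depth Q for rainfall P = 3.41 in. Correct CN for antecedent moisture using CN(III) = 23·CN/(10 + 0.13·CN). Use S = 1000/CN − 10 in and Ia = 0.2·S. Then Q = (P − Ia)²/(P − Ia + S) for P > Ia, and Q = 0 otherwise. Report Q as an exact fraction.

NRCS table: woods, fair condition, soil group A → CN(II) = 36
CN(III) from CN(II)=36: (23·36)/(10 + 0.13·36) = 20700/367 ≈ 56.403
Max retention: S = 1000/(20700/367) − 10 = 1600/207 in (≈ 7.729 in)
Ia = 0.2S: 0.2·7.729 = 1.546 in (exactly 320/207)
Excess rainfall: 3.410 − 1.546 = 1.864 in; P > Ia so Q > 0
Q: (38587/20700)² ÷ (198587/20700) = 1488956569/4110750900 in (≈ 0.362 in)

Q = 1488956569/4110750900 in ≈ 0.362 in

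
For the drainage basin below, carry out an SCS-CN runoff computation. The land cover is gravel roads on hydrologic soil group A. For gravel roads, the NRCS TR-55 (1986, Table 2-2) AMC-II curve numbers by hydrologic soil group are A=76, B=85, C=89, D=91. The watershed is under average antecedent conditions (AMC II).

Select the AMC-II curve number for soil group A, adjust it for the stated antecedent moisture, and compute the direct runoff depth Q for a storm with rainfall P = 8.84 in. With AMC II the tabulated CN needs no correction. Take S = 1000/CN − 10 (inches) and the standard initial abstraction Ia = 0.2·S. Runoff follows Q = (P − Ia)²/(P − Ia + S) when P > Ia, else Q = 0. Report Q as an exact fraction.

NRCS table: gravel roads, soil group A → CN(II) = 76
AMC II — tabulated CN = 76 applies directly.
Retention S: 1000/CN − 10 with CN=76.000 → S = 60/19 ≈ 3.158 in
Initial abstraction Ia = S/5 = (60/19)/5 = 12/19 ≈ 0.632 in
P − Ia = 8.840 − 0.632 = 3899/475 ≈ 8.208 in (> 0, runoff occurs)
Q = (3899/475)²/((3899/475) + 60/19) = (15202201/225625)/(5399/475) = 15202201/2564525 in ≈ 5.928 in

Q = 15202201/2564525 in ≈ 5.928 in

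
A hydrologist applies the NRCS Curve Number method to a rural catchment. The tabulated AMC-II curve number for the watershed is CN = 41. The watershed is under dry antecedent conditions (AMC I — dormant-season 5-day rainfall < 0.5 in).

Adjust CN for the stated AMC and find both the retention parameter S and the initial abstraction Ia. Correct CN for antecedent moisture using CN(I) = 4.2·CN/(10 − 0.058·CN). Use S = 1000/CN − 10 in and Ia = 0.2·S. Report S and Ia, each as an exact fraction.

Adjust CN=41 to AMC I: 4.2·41/(10 − 0.058·41) → (861/5) ÷ (3811/500) = 86100/3811 ≈ 22.592
S = 1000/(86100/3811) − 10 = 29500/861 in ≈ 34.262 in
Initial abstraction Ia = S/5 = (29500/861)/5 = 5900/861 ≈ 6.852 in

S = 29500/861 in ≈ 34.262 in; Ia = 5900/861 in ≈ 6.852 in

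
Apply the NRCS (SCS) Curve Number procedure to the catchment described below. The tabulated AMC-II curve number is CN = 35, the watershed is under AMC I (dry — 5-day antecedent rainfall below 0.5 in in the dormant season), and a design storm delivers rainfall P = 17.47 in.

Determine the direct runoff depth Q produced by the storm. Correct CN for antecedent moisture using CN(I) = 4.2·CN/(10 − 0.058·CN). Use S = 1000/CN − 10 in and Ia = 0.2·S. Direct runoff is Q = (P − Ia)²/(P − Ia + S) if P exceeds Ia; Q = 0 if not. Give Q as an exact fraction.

Dry (AMC I): CN(I) = 4.2·35/(10 − 0.058·35) = 147/(797/100) = 14700/797 ≈ 18.444
S = 1000/(14700/797) − 10 = 6500/147 in ≈ 44.218 in
Ia = 0.2S: 0.2·44.218 = 8.844 in (exactly 1300/147)
P − Ia = 17.470 − 8.844 = 126809/14700 ≈ 8.626 in (> 0, runoff occurs)
Runoff Q = (P−Ia)²/(P−Ia+S) = (8.626)²/(8.626+44.218) = 16080522481/11419092300 ≈ 1.408 in

Q = 16080522481/11419092300 in ≈ 1.408 in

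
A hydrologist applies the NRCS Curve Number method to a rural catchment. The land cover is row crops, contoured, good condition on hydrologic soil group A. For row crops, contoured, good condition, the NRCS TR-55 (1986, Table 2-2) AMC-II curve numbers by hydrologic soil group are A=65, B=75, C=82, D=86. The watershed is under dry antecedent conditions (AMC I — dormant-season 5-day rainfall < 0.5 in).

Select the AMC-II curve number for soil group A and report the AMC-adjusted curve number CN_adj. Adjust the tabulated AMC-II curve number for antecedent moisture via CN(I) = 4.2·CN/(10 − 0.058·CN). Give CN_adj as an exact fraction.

NRCS table: row crops, contoured, good condition, soil group A → CN(II) = 65
Adjust CN=65 to AMC I: 4.2·65/(10 − 0.058·65) → 273 ÷ (623/100) = 3900/89 ≈ 43.820

CN_adj = 3900/89 ≈ 43.820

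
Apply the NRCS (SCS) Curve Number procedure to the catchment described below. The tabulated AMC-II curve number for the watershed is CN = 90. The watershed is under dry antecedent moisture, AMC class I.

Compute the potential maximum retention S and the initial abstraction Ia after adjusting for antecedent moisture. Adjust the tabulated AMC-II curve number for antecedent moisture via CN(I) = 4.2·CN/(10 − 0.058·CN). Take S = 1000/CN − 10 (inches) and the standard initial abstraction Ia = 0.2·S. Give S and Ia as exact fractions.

S = 500/189 in ≈ 2.646 in; Ia = 100/189 in ≈ 0.529 in

Dry (AMC I): CN(I) = 4.2·90/(10 − 0.058·90) = 378/(239/50) = 18900/239 ≈ 79.079
S = 1000/(18900/239) − 10 = 500/189 in ≈ 2.646 in
Initial abstraction Ia = S/5 = (500/189)/5 = 100/189 ≈ 0.529 in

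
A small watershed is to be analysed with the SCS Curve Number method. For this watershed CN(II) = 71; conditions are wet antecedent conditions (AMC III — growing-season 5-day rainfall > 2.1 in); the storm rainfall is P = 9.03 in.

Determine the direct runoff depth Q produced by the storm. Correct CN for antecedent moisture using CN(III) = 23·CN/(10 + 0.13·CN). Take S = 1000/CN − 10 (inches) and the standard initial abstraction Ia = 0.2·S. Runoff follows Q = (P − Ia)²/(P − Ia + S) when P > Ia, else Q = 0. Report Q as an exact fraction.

Q = 2006752726801/278687616700 in ≈ 7.201 in

CN(III) from CN(II)=71: (23·71)/(10 + 0.13·71) = 163300/1923 ≈ 84.919
Max retention: S = 1000/(163300/1923) − 10 = 2900/1633 in (≈ 1.776 in)
Initial abstraction Ia = S/5 = (2900/1633)/5 = 580/1633 ≈ 0.355 in
Excess rainfall: 9.030 − 0.355 = 8.675 in; P > Ia so Q > 0
Q = (1416599/163300)²/((1416599/163300) + 2900/1633) = (2006752726801/26666890000)/(1706599/163300) = 2006752726801/278687616700 in ≈ 7.201 in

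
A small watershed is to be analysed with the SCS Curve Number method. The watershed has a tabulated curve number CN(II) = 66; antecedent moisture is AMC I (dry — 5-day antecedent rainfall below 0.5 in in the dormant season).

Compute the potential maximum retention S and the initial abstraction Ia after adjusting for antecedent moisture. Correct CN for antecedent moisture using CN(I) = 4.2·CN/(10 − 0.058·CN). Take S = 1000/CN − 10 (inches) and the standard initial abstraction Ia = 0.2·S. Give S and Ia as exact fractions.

S = 8500/693 in ≈ 12.266 in; Ia = 1700/693 in ≈ 2.453 in

Adjust CN=66 to AMC I: 4.2·66/(10 − 0.058·66) → (1386/5) ÷ (1543/250) = 69300/1543 ≈ 44.913
S = 1000/(69300/1543) − 10 = 8500/693 in ≈ 12.266 in
Initial abstraction Ia = S/5 = (8500/693)/5 = 1700/693 ≈ 2.453 in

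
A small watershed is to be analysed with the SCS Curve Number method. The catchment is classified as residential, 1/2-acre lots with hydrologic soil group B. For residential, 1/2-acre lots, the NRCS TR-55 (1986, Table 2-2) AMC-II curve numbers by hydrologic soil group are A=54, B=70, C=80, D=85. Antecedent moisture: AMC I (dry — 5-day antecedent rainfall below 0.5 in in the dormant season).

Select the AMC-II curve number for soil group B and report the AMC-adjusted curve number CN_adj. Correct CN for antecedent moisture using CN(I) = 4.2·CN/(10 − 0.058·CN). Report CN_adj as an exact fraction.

CN_adj = 4900/99 ≈ 49.495

NRCS table: residential, 1/2-acre lots, soil group B → CN(II) = 70
Adjust CN=70 to AMC I: 4.2·70/(10 − 0.058·70) → 294 ÷ (297/50) = 4900/99 ≈ 49.495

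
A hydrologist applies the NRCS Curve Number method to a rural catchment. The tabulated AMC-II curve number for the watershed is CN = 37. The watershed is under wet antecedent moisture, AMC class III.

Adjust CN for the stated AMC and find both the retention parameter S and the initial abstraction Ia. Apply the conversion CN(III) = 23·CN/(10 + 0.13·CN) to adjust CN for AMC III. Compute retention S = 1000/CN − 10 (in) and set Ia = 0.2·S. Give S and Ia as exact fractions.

CN(III) from CN(II)=37: (23·37)/(10 + 0.13·37) = 85100/1481 ≈ 57.461
Retention S: 1000/CN − 10 with CN=57.461 → S = 6300/851 ≈ 7.403 in
Ia = 0.2·(6300/851) = 1260/851 in ≈ 1.481 in

S = 6300/851 in ≈ 7.403 in; Ia = 1260/851 in ≈ 1.481 in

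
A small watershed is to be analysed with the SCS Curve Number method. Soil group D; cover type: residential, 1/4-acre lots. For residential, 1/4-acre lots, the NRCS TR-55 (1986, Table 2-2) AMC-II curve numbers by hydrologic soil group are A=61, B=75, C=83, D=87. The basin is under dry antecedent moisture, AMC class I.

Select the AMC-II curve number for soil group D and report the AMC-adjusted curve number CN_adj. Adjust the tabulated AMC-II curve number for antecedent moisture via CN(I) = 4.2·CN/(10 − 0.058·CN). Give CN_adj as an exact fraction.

NRCS table: residential, 1/4-acre lots, soil group D → CN(II) = 87
Adjust CN=87 to AMC I: 4.2·87/(10 − 0.058·87) → (1827/5) ÷ (2477/500) = 182700/2477 ≈ 73.759

CN_adj = 182700/2477 ≈ 73.759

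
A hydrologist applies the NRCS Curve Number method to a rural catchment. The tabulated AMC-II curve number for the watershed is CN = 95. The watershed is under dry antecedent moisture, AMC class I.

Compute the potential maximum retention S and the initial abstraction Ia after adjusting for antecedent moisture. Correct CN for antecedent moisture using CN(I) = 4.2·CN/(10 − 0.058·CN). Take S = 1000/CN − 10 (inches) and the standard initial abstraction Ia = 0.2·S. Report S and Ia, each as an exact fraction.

S = 500/399 in ≈ 1.253 in; Ia = 100/399 in ≈ 0.251 in

Dry (AMC I): CN(I) = 4.2·95/(10 − 0.058·95) = 399/(449/100) = 39900/449 ≈ 88.864
S = 1000/(39900/449) − 10 = 500/399 in ≈ 1.253 in
Ia = 0.2S: 0.2·1.253 = 0.251 in (exactly 100/399)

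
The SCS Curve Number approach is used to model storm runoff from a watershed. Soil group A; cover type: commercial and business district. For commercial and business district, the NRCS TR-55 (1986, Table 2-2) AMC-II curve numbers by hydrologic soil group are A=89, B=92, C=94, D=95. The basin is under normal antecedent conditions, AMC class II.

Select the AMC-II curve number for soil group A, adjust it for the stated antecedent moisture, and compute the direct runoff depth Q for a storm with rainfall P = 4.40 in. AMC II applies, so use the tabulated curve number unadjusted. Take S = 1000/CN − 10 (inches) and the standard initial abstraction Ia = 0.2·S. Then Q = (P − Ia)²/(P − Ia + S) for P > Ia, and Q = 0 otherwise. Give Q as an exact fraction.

NRCS table: commercial and business district, soil group A → CN(II) = 89
AMC II — tabulated CN = 89 applies directly.
S = 1000/89 − 10 = 110/89 in ≈ 1.236 in
Ia = 0.2S: 0.2·1.236 = 0.247 in (exactly 22/89)
Since P=4.400 > Ia=0.247: effective rainfall P−Ia = 1848/445 in
Q: (1848/445)² ÷ (2398/445) = 155232/48505 in (≈ 3.200 in)

Q = 155232/48505 in ≈ 3.200 in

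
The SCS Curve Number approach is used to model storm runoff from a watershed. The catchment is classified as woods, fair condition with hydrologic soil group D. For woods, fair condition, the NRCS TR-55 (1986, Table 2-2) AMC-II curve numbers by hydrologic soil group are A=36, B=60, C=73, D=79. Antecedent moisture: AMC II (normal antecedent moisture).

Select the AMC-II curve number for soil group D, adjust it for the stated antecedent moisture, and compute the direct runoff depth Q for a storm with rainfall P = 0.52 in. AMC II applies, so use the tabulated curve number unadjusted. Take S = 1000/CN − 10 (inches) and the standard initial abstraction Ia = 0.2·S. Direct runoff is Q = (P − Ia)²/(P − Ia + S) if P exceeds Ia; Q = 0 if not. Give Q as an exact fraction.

NRCS table: woods, fair condition, soil group D → CN(II) = 79
Average conditions: CN = 79 (no AMC adjustment).
Retention S: 1000/CN − 10 with CN=79.000 → S = 210/79 ≈ 2.658 in
Ia = 0.2·(210/79) = 42/79 in ≈ 0.532 in
P = 0.520 ≤ Ia = 0.532 in: entire storm abstracted, Q = 0.

Q = 0 in ≈ 0.000 in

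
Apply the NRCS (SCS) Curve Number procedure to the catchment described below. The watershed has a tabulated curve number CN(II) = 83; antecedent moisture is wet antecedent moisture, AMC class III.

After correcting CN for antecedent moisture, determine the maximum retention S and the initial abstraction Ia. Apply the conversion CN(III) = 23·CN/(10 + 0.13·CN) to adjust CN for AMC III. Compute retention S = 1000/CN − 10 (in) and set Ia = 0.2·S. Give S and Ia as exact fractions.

Wet (AMC III): CN(III) = 23·83/(10 + 0.13·83) = 1909/(2079/100) = 190900/2079 ≈ 91.823
Retention S: 1000/CN − 10 with CN=91.823 → S = 1700/1909 ≈ 0.891 in
Initial abstraction Ia = S/5 = (1700/1909)/5 = 340/1909 ≈ 0.178 in

S = 1700/1909 in ≈ 0.891 in; Ia = 340/1909 in ≈ 0.178 in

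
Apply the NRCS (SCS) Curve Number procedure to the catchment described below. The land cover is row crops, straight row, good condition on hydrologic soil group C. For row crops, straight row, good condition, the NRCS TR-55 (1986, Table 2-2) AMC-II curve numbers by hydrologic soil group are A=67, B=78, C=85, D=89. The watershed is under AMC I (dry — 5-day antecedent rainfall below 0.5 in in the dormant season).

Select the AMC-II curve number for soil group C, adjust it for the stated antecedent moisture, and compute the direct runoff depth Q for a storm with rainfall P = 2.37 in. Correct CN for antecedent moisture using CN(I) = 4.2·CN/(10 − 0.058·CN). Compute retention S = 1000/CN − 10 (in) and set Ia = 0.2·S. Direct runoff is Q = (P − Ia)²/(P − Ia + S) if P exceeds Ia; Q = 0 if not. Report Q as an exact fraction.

Q = 331349209/811615700 in ≈ 0.408 in

NRCS table: row crops, straight row, good condition, soil group C → CN(II) = 85
Dry (AMC I): CN(I) = 4.2·85/(10 − 0.058·85) = 357/(507/100) = 11900/169 ≈ 70.414
S = 1000/(11900/169) − 10 = 500/119 in ≈ 4.202 in
Ia = 0.2S: 0.2·4.202 = 0.840 in (exactly 100/119)
Since P=2.370 > Ia=0.840: effective rainfall P−Ia = 18203/11900 in
Runoff Q = (P−Ia)²/(P−Ia+S) = (1.530)²/(1.530+4.202) = 331349209/811615700 ≈ 0.408 in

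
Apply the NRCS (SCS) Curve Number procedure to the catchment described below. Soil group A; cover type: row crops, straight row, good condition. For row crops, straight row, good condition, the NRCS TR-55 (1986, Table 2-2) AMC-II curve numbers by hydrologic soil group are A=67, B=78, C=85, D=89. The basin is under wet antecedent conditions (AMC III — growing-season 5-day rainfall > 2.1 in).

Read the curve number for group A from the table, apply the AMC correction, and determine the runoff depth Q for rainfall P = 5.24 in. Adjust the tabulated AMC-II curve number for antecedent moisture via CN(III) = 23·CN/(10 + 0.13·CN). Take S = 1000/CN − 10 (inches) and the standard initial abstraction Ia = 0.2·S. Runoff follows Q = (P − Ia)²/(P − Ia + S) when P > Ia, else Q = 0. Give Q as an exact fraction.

NRCS table: row crops, straight row, good condition, soil group A → CN(II) = 67
Wet (AMC III): CN(III) = 23·67/(10 + 0.13·67) = 1541/(1871/100) = 154100/1871 ≈ 82.362
S = 1000/(154100/1871) − 10 = 3300/1541 in ≈ 2.141 in
Ia = 0.2S: 0.2·2.141 = 0.428 in (exactly 660/1541)
Excess rainfall: 5.240 − 0.428 = 4.812 in; P > Ia so Q > 0
Runoff Q = (P−Ia)²/(P−Ia+S) = (4.812)²/(4.812+2.141) = 34362407641/10319730275 ≈ 3.330 in

Q = 34362407641/10319730275 in ≈ 3.330 in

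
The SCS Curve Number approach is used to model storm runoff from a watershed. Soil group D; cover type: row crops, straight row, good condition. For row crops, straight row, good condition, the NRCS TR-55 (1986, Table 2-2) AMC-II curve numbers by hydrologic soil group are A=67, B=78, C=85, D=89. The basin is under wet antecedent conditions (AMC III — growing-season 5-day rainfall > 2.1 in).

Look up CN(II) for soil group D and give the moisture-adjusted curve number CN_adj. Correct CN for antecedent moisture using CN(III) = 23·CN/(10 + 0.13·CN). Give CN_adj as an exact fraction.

CN_adj = 204700/2157 ≈ 94.900

NRCS table: row crops, straight row, good condition, soil group D → CN(II) = 89
CN(III) from CN(II)=89: (23·89)/(10 + 0.13·89) = 204700/2157 ≈ 94.900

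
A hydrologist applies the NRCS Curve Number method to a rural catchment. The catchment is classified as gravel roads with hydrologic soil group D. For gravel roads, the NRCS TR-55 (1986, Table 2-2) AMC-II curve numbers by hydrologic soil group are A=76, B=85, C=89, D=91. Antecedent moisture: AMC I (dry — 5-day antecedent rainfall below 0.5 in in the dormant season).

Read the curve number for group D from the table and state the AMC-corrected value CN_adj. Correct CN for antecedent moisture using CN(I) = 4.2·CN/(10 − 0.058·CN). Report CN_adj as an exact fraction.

NRCS table: gravel roads, soil group D → CN(II) = 91
CN(I) from CN(II)=91: (4.2·91)/(10 − 0.058·91) = 63700/787 ≈ 80.940

CN_adj = 63700/787 ≈ 80.940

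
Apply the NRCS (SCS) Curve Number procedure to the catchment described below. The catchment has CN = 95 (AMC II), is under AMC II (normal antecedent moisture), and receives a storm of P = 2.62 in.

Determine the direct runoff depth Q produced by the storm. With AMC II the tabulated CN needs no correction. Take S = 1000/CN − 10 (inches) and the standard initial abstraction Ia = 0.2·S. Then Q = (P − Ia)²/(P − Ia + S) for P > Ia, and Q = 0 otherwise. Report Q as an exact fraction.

CN(II) = 95; AMC II needs no correction.
S = 1000/95 − 10 = 10/19 in ≈ 0.526 in
Ia = 0.2·(10/19) = 2/19 in ≈ 0.105 in
P − Ia = 2.620 − 0.105 = 2389/950 ≈ 2.515 in (> 0, runoff occurs)
Q: (2389/950)² ÷ (2889/950) = 5707321/2744550 in (≈ 2.080 in)

Q = 5707321/2744550 in ≈ 2.080 in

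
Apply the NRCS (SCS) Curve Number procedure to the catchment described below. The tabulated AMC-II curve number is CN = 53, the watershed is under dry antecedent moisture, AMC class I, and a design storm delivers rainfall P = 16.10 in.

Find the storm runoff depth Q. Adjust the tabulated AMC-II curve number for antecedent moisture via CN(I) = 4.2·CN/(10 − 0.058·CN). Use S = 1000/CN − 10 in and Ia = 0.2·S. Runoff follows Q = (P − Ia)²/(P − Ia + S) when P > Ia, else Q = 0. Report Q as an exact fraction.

Adjust CN=53 to AMC I: 4.2·53/(10 − 0.058·53) → (1113/5) ÷ (3463/500) = 111300/3463 ≈ 32.140
S = 1000/(111300/3463) − 10 = 23500/1113 in ≈ 21.114 in
Initial abstraction Ia = S/5 = (23500/1113)/5 = 4700/1113 ≈ 4.223 in
Since P=16.100 > Ia=4.223: effective rainfall P−Ia = 132193/11130 in
Q = (132193/11130)²/((132193/11130) + 23500/1113) = (17474989249/123876900)/(367193/11130) = 17474989249/4086858090 in ≈ 4.276 in

Q = 17474989249/4086858090 in ≈ 4.276 in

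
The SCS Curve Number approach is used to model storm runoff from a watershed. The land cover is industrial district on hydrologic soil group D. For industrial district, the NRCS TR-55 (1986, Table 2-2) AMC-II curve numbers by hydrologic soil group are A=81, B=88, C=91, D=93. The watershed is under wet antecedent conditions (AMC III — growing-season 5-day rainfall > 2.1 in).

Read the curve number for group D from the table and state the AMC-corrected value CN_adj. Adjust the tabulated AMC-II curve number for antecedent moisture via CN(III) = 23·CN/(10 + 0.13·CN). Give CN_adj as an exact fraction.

NRCS table: industrial district, soil group D → CN(II) = 93
Wet (AMC III): CN(III) = 23·93/(10 + 0.13·93) = 2139/(2209/100) = 213900/2209 ≈ 96.831

CN_adj = 213900/2209 ≈ 96.831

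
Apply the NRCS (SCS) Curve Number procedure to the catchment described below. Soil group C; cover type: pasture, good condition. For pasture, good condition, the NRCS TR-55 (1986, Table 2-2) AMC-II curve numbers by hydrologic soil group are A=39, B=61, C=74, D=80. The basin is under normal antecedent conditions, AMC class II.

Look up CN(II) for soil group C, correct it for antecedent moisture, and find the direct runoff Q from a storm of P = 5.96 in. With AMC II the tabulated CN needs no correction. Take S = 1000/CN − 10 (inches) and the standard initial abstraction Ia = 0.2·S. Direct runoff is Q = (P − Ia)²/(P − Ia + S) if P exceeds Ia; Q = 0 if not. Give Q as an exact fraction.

Q = 23648769/7504525 in ≈ 3.151 in

NRCS table: pasture, good condition, soil group C → CN(II) = 74
CN(II) = 74; AMC II needs no correction.
Retention S: 1000/CN − 10 with CN=74.000 → S = 130/37 ≈ 3.514 in
Initial abstraction Ia = S/5 = (130/37)/5 = 26/37 ≈ 0.703 in
Excess rainfall: 5.960 − 0.703 = 5.257 in; P > Ia so Q > 0
Q = (4863/925)²/((4863/925) + 130/37) = (23648769/855625)/(8113/925) = 23648769/7504525 in ≈ 3.151 in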